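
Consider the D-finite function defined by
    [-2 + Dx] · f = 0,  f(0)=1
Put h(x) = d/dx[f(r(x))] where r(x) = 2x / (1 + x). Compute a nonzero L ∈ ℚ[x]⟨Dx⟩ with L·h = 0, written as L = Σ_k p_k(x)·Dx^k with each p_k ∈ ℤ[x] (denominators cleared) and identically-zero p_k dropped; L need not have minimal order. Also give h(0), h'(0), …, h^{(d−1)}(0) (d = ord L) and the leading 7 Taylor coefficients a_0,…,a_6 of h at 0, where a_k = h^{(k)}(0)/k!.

f: a_k = 1, 2, 2, 4/3, 2/3, 4/15, 4/45, …
h₀=f(r): pull back L_f along r ⇒ L₀.
Differentiate: ansatz ord ≤ ord L₀ ⇒ L.
L = (2 - 2·x) + (-1 - 2·x - x^2)·Dx  (order 1).
h: a_k = 4, 8, -4, -16/3, 28/3, -88/15, -68/45, …
ICs: h(0) = 4.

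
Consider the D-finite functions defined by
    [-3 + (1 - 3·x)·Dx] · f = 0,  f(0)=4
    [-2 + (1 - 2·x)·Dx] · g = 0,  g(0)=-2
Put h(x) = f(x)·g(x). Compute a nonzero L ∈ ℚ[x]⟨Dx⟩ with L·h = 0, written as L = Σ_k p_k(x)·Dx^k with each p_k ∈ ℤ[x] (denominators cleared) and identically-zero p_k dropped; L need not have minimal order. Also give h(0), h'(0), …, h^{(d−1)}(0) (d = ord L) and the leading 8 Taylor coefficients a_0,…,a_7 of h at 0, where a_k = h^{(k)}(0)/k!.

f: a_k = 4, 12, 36, 108, 324, 972, 2916, 8748, …
g: a_k = -2, -4, -8, -16, -32, -64, -128, -256, …
f·g: L₀ = L_f ⊗_s L_g, ord ≤ 1·1.
L = (-5 + 12·x) + (1 - 5·x + 6·x^2)·Dx  (order 1).
h: a_k = -8, -40, -152, -520, -1688, -5320, -16472, -50440, …
ICs: h(0) = -8.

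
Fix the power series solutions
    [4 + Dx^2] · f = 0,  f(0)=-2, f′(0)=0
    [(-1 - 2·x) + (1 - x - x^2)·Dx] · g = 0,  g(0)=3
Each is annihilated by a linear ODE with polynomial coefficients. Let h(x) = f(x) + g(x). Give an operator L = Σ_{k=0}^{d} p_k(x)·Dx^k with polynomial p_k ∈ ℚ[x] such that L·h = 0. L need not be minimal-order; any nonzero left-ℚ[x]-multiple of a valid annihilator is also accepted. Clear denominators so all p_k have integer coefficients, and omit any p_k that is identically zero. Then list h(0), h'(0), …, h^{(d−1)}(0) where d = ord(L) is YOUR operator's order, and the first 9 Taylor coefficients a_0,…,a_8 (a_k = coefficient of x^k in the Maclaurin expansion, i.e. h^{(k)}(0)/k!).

L = (-44 - 96·x - 32·x^2 - 48·x^3 - 40·x^4 - 16·x^5) + (16 - 20·x - 8·x^2 + 16·x^3 - 12·x^4 - 24·x^5 - 8·x^6)·Dx + (-11 - 24·x - 8·x^2 - 12·x^3 - 10·x^4 - 4·x^5)·Dx^2 + (4 - 5·x - 2·x^2 + 4·x^3 - 3·x^4 - 6·x^5 - 2·x^6)·Dx^3  (order 3).
h: a_k = 1, 3, 10, 9, 41/3, 24, 1763/45, 63, 32126/315, …
ICs: h(0) = 1, h′(0) = 3, h′′(0) = 20.

f: a_k = -2, 0, 4, 0, -4/3, 0, 8/45, 0, -4/315, …
g: a_k = 3, 3, 6, 9, 15, 24, 39, 63, 102, …
f+g: L₀ = lclm(L_f,L_g), ord ≤ 2+1.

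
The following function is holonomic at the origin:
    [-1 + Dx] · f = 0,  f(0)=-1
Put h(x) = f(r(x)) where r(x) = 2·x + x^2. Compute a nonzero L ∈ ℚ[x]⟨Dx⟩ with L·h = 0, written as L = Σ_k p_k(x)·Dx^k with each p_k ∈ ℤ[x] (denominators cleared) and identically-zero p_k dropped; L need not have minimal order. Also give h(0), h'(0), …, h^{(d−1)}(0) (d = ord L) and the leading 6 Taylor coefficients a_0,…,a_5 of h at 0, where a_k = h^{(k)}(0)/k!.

L = (-2 - 2·x) + Dx  (order 1).
h: a_k = -1, -2, -3, -10/3, -19/6, -13/5, …
ICs: h(0) = -1.

f: a_k = -1, -1, -1/2, -1/6, -1/24, -1/120, …
Change of var in L_f (x↦r) gives L₀.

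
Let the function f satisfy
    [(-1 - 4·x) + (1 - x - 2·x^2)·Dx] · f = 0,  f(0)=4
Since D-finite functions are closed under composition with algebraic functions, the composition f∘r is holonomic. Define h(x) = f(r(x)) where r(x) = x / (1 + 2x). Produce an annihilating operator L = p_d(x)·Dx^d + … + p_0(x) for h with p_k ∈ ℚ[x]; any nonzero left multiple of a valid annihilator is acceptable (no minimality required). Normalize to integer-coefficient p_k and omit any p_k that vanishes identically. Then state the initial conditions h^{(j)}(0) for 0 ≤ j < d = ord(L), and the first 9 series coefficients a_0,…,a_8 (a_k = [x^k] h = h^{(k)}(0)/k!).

f: a_k = 4, 4, 12, 20, 44, 84, 172, 340, 684, …
Change of var in L_f (x↦r) gives L₀.
L = (-1 - 6·x) + (1 + 5·x + 6·x^2)·Dx  (order 1).
h: a_k = 4, 4, 4, -12, 36, -108, 324, -972, 2916, …
ICs: h(0) = 4.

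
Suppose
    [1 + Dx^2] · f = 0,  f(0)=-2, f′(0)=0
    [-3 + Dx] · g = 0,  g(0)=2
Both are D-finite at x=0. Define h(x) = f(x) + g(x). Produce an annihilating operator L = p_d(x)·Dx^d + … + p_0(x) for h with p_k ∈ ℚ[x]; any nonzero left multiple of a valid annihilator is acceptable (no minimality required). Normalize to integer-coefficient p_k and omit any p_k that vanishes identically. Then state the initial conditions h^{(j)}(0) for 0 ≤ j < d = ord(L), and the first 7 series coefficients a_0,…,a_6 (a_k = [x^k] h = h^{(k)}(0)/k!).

f: a_k = -2, 0, 1, 0, -1/12, 0, 1/360, …
g: a_k = 2, 6, 9, 9, 27/4, 81/20, 81/40, …
Weyl lclm of L_f,L_g ⇒ L₀ (ord ≤ 3).
L = -3 + Dx - 3·Dx^2 + Dx^3  (order 3).
h: a_k = 0, 6, 10, 9, 20/3, 81/20, 73/36, …
ICs: h(0) = 0, h′(0) = 6, h′′(0) = 20.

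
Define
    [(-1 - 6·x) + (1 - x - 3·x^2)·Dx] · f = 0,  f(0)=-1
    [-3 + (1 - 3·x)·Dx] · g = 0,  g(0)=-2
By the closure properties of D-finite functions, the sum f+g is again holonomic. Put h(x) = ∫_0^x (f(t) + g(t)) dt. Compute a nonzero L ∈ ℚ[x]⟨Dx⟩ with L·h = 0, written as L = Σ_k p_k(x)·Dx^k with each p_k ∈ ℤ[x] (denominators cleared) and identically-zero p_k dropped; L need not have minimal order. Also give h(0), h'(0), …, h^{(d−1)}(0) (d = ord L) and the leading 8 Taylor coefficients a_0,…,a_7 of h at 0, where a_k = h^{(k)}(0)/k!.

f: a_k = -1, -1, -4, -7, -19, -40, -97, -217, …
g: a_k = -2, -6, -18, -54, -162, -486, -1458, -4374, …
L₀ := lclm(L_f,L_g); ord L₀ ≤ 1+1.
Integrate: L := L₀·Dx.
L = (6 - 108·x + 162·x^2 - 162·x^3)·Dx + (10 - 6·x - 108·x^2 + 270·x^3 - 324·x^4)·Dx^2 + (-2 + 14·x - 33·x^2 + 18·x^3 + 54·x^4 - 81·x^5)·Dx^3  (order 3).
h: a_k = 0, -3, -7/2, -22/3, -61/4, -181/5, -263/3, -1555/7, …
ICs: h(0) = 0, h′(0) = -3, h′′(0) = -7.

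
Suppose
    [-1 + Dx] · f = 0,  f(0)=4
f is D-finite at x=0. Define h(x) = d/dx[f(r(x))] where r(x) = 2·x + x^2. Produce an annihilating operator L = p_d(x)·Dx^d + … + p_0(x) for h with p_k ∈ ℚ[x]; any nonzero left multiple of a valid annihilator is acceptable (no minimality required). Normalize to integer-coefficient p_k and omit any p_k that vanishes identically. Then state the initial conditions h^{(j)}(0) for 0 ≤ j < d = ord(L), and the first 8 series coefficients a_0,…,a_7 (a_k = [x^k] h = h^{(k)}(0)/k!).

L = (3 + 4·x + 2·x^2) + (-1 - x)·Dx  (order 1).
h: a_k = 8, 24, 40, 152/3, 52, 692/15, 1628/45, 180/7, …
ICs: h(0) = 8.

f: a_k = 4, 4, 2, 2/3, 1/6, 1/30, 1/180, 1/1260, …
h₀=f(r): pull back L_f along r ⇒ L₀.
h=h₀': d/dx-closure on L₀ ⇒ L.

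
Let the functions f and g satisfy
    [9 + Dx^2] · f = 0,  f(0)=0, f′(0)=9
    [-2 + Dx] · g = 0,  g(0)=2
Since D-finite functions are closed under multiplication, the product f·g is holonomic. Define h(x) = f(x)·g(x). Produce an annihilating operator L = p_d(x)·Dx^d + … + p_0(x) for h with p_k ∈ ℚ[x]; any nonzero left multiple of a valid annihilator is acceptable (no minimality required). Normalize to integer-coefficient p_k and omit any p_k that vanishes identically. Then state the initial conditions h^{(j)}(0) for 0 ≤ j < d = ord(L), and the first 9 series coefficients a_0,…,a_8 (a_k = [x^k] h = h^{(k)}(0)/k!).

f: a_k = 0, 9, 0, -27/2, 0, 243/40, 0, -729/560, 0, …
g: a_k = 2, 4, 4, 8/3, 4/3, 8/15, 8/45, 16/315, 4/315, …
f·g: L₀ = L_f ⊗_s L_g, ord ≤ 2·1.
L = 13 - 4·Dx + Dx^2  (order 2).
h: a_k = 0, 18, 36, 9, -30, -597/20, -69/10, 1483/280, 17/4, …
ICs: h(0) = 0, h′(0) = 18.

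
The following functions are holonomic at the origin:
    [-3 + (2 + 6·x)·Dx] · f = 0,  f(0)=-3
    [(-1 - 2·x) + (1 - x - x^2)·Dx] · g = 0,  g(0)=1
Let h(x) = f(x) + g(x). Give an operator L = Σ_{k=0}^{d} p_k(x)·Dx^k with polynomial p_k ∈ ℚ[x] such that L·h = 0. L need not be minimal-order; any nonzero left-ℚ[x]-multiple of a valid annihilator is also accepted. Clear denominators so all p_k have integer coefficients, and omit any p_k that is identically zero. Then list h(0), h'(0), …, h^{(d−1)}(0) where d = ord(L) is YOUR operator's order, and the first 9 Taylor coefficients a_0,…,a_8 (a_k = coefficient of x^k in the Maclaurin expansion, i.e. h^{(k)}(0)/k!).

f: a_k = -3, -9/2, 27/8, -81/16, 1215/128, -5103/256, 45927/1024, -216513/2048, 8444007/32768, …
g: a_k = 1, 1, 2, 3, 5, 8, 13, 21, 34, …
f+g: L₀ = lclm(L_f,L_g), ord ≤ 1+1.
L = (33 + 117·x + 117·x^2 + 90·x^3) + (-25 - 102·x - 303·x^2 - 378·x^3 - 225·x^4)·Dx + (-2 + 22·x + 90·x^2 - 38·x^3 - 198·x^4 - 90·x^5)·Dx^2  (order 2).
h: a_k = -2, -7/2, 43/8, -33/16, 1855/128, -3055/256, 59239/1024, -173505/2048, 9558119/32768, …
ICs: h(0) = -2, h′(0) = -7/2.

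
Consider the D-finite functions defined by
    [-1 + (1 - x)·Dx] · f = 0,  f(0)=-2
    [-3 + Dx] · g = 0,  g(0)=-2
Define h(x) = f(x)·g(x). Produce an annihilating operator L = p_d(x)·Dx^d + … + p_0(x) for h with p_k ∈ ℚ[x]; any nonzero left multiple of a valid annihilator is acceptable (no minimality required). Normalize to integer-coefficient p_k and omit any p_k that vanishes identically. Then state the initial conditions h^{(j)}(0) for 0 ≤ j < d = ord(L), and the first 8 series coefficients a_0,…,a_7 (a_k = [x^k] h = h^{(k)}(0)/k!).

L = (4 - 3·x) + (-1 + x)·Dx  (order 1).
h: a_k = 4, 16, 34, 52, 131/2, 368/5, 1553/20, 5557/70, …
ICs: h(0) = 4.

f: a_k = -2, -2, -2, -2, -2, -2, -2, -2, …
g: a_k = -2, -6, -9, -9, -27/4, -81/20, -81/40, -243/280, …
f·g: L₀ = L_f ⊗_s L_g, ord ≤ 1·1.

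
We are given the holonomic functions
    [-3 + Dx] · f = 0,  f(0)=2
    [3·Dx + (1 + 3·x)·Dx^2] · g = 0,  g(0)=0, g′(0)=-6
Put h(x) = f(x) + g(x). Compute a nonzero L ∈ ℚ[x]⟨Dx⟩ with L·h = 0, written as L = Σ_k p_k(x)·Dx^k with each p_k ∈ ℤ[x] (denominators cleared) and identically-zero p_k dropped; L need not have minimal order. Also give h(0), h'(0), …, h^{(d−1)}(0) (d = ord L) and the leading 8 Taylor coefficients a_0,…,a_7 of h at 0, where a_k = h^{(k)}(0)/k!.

f: a_k = 2, 6, 9, 9, 27/4, 81/20, 81/40, 243/280, …
g: a_k = 0, -6, 9, -18, 81/2, -486/5, 243, -4374/7, …
f+g: L₀ = lclm(L_f,L_g), ord ≤ 1+2.
L = (-27 - 27·x)·Dx + (3 - 18·x - 27·x^2)·Dx^2 + (2 + 9·x + 9·x^2)·Dx^3  (order 3).
h: a_k = 2, 0, 18, -9, 189/4, -1863/20, 9801/40, -174717/280, …
ICs: h(0) = 2, h′(0) = 0, h′′(0) = 36.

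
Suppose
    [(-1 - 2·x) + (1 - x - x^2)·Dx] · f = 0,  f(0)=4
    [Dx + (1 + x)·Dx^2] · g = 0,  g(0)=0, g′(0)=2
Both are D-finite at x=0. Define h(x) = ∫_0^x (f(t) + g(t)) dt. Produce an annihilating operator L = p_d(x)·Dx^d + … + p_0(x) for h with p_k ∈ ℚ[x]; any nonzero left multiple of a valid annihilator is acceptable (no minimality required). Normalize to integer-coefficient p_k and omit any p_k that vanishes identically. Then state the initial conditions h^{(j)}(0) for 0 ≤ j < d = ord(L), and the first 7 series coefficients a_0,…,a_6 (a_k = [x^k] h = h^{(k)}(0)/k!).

f: a_k = 4, 4, 8, 12, 20, 32, 52, …
g: a_k = 0, 2, -1, 2/3, -1/2, 2/5, -1/3, …
f+g: L₀ = lclm(L_f,L_g), ord ≤ 1+2.
∫: right-multiply L₀ by Dx.
L = (26 + 70·x + 76·x^2 + 36·x^3 + 12·x^4)·Dx^2 + (16 + 84·x + 160·x^2 + 144·x^3 + 74·x^4 + 20·x^5)·Dx^3 + (-5 - 11·x + x^2 + 23·x^3 + 29·x^4 + 17·x^5 + 4·x^6)·Dx^4  (order 4).
h: a_k = 0, 4, 3, 7/3, 19/6, 39/10, 27/5, …
ICs: h(0) = 0, h′(0) = 4, h′′(0) = 6, h′′′(0) = 14.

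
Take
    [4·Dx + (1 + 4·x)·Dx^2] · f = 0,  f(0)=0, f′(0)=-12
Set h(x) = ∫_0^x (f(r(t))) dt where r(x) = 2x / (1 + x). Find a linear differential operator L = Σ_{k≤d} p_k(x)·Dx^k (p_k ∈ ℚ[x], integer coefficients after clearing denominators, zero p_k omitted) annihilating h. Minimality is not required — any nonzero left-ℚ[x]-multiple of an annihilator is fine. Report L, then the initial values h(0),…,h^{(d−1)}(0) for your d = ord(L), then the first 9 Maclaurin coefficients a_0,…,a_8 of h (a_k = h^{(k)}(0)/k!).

L = (10 + 18·x)·Dx^2 + (1 + 10·x + 9·x^2)·Dx^3  (order 3).
h: a_k = 0, 0, -12, 40, -182, 984, -29524/5, 37960, -1793613/7, …
ICs: h(0) = 0, h′(0) = 0, h′′(0) = -24.

f: a_k = 0, -12, 24, -64, 192, -3072/5, 2048, -49152/7, 24576, …
Substitute x→r, Dx→(1/r')Dx; clear ⇒ L₀.
h=∫₀ˣh₀: take L = L₀·Dx.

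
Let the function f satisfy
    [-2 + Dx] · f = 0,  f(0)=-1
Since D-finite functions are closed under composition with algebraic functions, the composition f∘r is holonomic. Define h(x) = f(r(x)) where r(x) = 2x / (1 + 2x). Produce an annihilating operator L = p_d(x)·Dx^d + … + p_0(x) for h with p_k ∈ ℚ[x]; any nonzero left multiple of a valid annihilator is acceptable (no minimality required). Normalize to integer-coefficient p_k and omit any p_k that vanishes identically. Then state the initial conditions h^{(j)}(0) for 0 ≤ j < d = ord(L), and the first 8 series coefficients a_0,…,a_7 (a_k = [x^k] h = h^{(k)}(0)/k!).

f: a_k = -1, -2, -2, -4/3, -2/3, -4/15, -4/45, -8/315, …
Change of var in L_f (x↦r) gives L₀.
L = -4 + (1 + 4·x + 4·x^2)·Dx  (order 1).
h: a_k = -1, -4, 0, 16/3, -32/3, 64/5, -256/45, -1280/63, …
ICs: h(0) = -1.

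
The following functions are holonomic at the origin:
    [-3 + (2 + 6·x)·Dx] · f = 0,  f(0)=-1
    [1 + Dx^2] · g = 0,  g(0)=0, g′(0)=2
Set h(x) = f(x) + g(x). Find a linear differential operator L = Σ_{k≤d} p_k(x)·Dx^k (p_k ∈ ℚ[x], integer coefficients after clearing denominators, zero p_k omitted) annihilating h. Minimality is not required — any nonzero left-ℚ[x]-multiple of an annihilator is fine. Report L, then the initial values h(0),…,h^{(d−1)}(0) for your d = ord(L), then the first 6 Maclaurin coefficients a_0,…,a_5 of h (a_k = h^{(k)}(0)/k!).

L = (-93 - 72·x - 108·x^2) + (-10 + 18·x + 216·x^2 + 216·x^3)·Dx + (-93 - 72·x - 108·x^2)·Dx^2 + (-10 + 18·x + 216·x^2 + 216·x^3)·Dx^3  (order 3).
h: a_k = -1, 1/2, 9/8, -97/48, 405/128, -25451/3840, …
ICs: h(0) = -1, h′(0) = 1/2, h′′(0) = 9/4.

f: a_k = -1, -3/2, 9/8, -27/16, 405/128, -1701/256, …
g: a_k = 0, 2, 0, -1/3, 0, 1/60, …
L₀ := lclm(L_f,L_g); ord L₀ ≤ 1+2.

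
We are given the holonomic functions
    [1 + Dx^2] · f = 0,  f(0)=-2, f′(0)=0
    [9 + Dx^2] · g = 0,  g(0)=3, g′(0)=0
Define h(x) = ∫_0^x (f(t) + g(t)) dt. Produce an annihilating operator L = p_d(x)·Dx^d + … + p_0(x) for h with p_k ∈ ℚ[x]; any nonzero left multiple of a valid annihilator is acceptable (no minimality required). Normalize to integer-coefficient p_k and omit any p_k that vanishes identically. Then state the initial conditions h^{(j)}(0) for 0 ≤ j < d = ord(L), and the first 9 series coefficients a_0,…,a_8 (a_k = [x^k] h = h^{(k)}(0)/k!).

f: a_k = -2, 0, 1, 0, -1/12, 0, 1/360, 0, -1/20160, …
g: a_k = 3, 0, -27/2, 0, 81/8, 0, -243/80, 0, 2187/4480, …
Weyl lclm of L_f,L_g ⇒ L₀ (ord ≤ 4).
Integrate: L := L₀·Dx.
L = 9·Dx + 10·Dx^3 + Dx^5  (order 5).
h: a_k = 0, 1, 0, -25/6, 0, 241/120, 0, -437/1008, 0, …
ICs: h(0) = 0, h′(0) = 1, h′′(0) = 0, h′′′(0) = -25, h′′′′(0) = 0.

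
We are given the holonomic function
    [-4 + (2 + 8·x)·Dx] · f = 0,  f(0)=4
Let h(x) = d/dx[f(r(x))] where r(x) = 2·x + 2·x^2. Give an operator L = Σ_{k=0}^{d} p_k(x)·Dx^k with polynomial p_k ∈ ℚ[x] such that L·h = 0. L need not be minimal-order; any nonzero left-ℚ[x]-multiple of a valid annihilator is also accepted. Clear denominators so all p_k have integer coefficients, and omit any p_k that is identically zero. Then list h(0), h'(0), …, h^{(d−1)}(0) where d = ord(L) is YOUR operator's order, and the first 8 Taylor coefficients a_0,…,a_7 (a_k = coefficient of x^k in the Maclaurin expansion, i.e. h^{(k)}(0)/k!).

L = -2 + (-1 - 10·x - 24·x^2 - 16·x^3)·Dx  (order 1).
h: a_k = 16, -32, 192, -1152, 7040, -43776, 275968, -1758208, …
ICs: h(0) = 16.

f: a_k = 4, 8, -8, 16, -40, 112, -336, 1056, …
Change of var in L_f (x↦r) gives L₀.
h₀' ⇒ L via d/dx closure of L₀.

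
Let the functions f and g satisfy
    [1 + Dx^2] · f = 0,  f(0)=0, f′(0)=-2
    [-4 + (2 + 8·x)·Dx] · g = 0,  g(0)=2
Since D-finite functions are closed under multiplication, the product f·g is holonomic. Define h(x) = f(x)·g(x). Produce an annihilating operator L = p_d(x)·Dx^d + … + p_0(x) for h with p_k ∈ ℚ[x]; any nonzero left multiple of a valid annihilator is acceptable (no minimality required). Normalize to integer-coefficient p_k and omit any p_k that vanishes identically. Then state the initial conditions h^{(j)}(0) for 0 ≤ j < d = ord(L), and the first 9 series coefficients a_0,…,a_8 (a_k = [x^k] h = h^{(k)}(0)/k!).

f: a_k = 0, -2, 0, 1/3, 0, -1/60, 0, 1/2520, 0, …
g: a_k = 2, 4, -4, 8, -20, 56, -168, 528, -1716, …
f·g: L₀ = L_f ⊗_s L_g, ord ≤ 2·1.
L = (13 + 8·x + 16·x^2) + (-4 - 16·x)·Dx + (1 + 8·x + 16·x^2)·Dx^2  (order 2).
h: a_k = 0, -4, -8, 26/3, -44/3, 1159/30, -547/5, 83009/252, -653603/630, …
ICs: h(0) = 0, h′(0) = -4.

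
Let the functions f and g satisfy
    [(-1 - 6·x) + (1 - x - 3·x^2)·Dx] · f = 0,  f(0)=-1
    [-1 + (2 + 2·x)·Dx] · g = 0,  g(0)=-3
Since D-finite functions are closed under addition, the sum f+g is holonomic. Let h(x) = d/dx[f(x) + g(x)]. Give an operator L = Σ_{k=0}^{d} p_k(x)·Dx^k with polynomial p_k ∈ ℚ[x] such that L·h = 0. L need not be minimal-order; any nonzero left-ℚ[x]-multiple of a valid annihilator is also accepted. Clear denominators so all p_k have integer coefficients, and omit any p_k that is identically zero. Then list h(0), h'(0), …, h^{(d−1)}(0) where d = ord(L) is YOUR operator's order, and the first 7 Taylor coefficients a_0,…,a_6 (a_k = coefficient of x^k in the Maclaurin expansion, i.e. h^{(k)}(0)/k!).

L = (-108 - 690·x - 1260·x^2 - 1620·x^3 - 810·x^4) + (-165 - 1476·x - 3819·x^2 - 6408·x^3 - 6345·x^4 - 2430·x^5)·Dx + (34 + 114·x + 134·x^2 - 378·x^3 - 1422·x^4 - 1530·x^5 - 540·x^6)·Dx^2  (order 2).
h: a_k = -5/2, -29/4, -345/16, -2417/32, -51305/256, -297795/512, -3111605/2048, …
ICs: h(0) = -5/2, h′(0) = -29/4.

f: a_k = -1, -1, -4, -7, -19, -40, -97, …
g: a_k = -3, -3/2, 3/8, -3/16, 15/128, -21/256, 63/1024, …
f+g: L₀ = lclm(L_f,L_g), ord ≤ 1+1.
h₀' ⇒ L via d/dx closure of L₀.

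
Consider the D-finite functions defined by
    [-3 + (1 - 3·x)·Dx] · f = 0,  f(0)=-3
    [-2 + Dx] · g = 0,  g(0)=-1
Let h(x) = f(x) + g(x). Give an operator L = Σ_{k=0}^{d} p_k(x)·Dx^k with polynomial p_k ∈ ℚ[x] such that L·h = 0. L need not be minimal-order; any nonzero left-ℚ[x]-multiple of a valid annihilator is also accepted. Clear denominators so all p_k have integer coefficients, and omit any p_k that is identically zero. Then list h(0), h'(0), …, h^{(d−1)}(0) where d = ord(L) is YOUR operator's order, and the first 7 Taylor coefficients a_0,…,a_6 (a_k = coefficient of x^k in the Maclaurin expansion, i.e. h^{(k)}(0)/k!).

f: a_k = -3, -9, -27, -81, -243, -729, -2187, …
g: a_k = -1, -2, -2, -4/3, -2/3, -4/15, -4/45, …
f+g: L₀ = lclm(L_f,L_g), ord ≤ 1+1.
L = (-24 - 36·x) + (14 + 24·x - 36·x^2)·Dx + (-1 - 3·x + 18·x^2)·Dx^2  (order 2).
h: a_k = -4, -11, -29, -247/3, -731/3, -10939/15, -98419/45, …
ICs: h(0) = -4, h′(0) = -11.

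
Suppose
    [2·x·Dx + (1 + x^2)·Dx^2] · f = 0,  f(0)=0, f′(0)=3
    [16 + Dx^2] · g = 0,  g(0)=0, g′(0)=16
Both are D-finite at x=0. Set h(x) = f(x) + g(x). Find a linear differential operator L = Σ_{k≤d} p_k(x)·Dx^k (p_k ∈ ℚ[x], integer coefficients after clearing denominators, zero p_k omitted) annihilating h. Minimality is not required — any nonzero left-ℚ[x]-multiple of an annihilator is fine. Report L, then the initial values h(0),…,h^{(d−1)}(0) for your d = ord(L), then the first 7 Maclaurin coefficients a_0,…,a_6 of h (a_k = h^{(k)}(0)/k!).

L = (64·x + 704·x^3 + 256·x^5)·Dx + (112 + 416·x^2 + 432·x^4 + 128·x^6)·Dx^2 + (4·x + 44·x^3 + 16·x^5)·Dx^3 + (7 + 26·x^2 + 27·x^4 + 8·x^6)·Dx^4  (order 4).
h: a_k = 0, 19, 0, -131/3, 0, 521/15, 0, …
ICs: h(0) = 0, h′(0) = 19, h′′(0) = 0, h′′′(0) = -262.

f: a_k = 0, 3, 0, -1, 0, 3/5, 0, …
g: a_k = 0, 16, 0, -128/3, 0, 512/15, 0, …
Sum ⇒ L₀ = lclm(L_f,L_g) in ℚ(x)⟨Dx⟩.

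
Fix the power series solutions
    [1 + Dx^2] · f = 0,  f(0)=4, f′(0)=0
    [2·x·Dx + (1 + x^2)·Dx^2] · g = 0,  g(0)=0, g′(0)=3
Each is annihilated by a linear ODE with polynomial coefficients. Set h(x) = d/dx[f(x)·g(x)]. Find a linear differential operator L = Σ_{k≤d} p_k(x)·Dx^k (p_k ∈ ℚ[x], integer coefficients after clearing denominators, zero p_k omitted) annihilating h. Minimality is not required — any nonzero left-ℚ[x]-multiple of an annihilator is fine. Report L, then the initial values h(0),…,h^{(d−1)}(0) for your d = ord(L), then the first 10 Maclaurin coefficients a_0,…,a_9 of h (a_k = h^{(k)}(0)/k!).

L = (110 + 294·x^2 + 461·x^4 + 96·x^6 + 12·x^8 + 2·x^10 + x^12) + (68·x + 284·x^3 + 280·x^5 + 80·x^7 + 20·x^9 + 4·x^11)·Dx + (120 + 340·x^2 + 534·x^4 + 148·x^6 + 32·x^8 + 8·x^10 + 2·x^12)·Dx^2 + (68·x + 284·x^3 + 280·x^5 + 80·x^7 + 20·x^9 + 4·x^11)·Dx^3 + (10 + 46·x^2 + 73·x^4 + 52·x^6 + 20·x^8 + 6·x^10 + x^12)·Dx^4  (order 4).
h: a_k = 12, 0, -30, 0, 49/2, 0, -1301/60, 0, 23147/1120, 0, …
ICs: h(0) = 12, h′(0) = 0, h′′(0) = -60, h′′′(0) = 0.

f: a_k = 4, 0, -2, 0, 1/6, 0, -1/180, 0, 1/10080, 0, …
g: a_k = 0, 3, 0, -1, 0, 3/5, 0, -3/7, 0, 1/3, …
L₀ := L_f ⊗_s L_g (sym. prod.), ord ≤ 4.
h=h₀': d/dx-closure on L₀ ⇒ L.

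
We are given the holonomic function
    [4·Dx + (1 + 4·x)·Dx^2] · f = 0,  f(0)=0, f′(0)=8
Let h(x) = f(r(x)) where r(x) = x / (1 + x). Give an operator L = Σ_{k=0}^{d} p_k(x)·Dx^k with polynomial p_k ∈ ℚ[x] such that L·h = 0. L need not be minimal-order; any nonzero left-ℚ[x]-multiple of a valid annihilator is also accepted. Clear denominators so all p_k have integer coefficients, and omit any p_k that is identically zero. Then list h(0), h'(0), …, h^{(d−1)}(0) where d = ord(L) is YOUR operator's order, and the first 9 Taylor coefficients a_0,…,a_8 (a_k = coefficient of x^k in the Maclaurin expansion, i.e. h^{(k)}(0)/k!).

L = (6 + 10·x)·Dx + (1 + 6·x + 5·x^2)·Dx^2  (order 2).
h: a_k = 0, 8, -24, 248/3, -312, 6248/5, -5208, 156248/7, -97656, …
ICs: h(0) = 0, h′(0) = 8.

f: a_k = 0, 8, -16, 128/3, -128, 2048/5, -4096/3, 32768/7, -16384, …
h₀=f(r): pull back L_f along r ⇒ L₀.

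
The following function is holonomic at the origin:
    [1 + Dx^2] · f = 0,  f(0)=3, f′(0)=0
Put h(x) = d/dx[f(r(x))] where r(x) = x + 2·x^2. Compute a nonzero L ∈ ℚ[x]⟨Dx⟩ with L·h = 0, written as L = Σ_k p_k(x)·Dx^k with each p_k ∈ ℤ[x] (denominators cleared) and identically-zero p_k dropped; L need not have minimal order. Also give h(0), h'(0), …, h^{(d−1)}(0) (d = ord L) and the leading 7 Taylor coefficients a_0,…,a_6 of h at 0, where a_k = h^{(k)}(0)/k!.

f: a_k = 3, 0, -3/2, 0, 1/8, 0, -1/240, …
h₀=f(r): pull back L_f along r ⇒ L₀.
Derive L from L₀ (diff closure).
L = (49 + 16·x + 96·x^2 + 256·x^3 + 256·x^4) + (-12 - 48·x)·Dx + (1 + 8·x + 16·x^2)·Dx^2  (order 2).
h: a_k = 0, -3, -18, -47/2, 5, 719/40, 553/20, …
ICs: h(0) = 0, h′(0) = -3.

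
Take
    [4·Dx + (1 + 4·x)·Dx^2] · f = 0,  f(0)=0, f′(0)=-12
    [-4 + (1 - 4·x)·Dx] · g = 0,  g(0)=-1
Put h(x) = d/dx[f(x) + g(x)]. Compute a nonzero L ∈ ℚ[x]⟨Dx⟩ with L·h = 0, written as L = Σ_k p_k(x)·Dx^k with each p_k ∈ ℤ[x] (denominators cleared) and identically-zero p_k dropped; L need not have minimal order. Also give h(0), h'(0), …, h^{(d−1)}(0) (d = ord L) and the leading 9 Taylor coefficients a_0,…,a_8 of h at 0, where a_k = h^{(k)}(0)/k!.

L = (-160 - 128·x) + (-16 - 256·x - 256·x^2)·Dx + (3 + 4·x - 48·x^2 - 64·x^3)·Dx^2  (order 2).
h: a_k = -16, 16, -384, -256, -8192, -12288, -163840, -327680, -3145728, …
ICs: h(0) = -16, h′(0) = 16.

f: a_k = 0, -12, 24, -64, 192, -3072/5, 2048, -49152/7, 24576, …
g: a_k = -1, -4, -16, -64, -256, -1024, -4096, -16384, -65536, …
L₀ := lclm(L_f,L_g); ord L₀ ≤ 2+1.
h₀' ⇒ L via d/dx closure of L₀.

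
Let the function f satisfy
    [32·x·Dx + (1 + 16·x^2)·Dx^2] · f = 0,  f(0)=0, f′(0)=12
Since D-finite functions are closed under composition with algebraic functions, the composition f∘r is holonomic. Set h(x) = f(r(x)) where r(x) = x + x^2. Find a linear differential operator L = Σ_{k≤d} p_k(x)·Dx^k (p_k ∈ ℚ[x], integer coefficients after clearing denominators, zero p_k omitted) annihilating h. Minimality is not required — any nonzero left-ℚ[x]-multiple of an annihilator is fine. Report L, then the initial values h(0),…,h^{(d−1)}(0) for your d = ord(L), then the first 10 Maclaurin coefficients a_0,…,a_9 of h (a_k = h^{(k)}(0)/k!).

f: a_k = 0, 12, 0, -64, 0, 3072/5, 0, -49152/7, 0, 262144/3, …
L₀ from L_f via x↦r, Dx↦r'^{-1}Dx.
L = (-2 + 32·x + 128·x^2 + 192·x^3 + 96·x^4)·Dx + (1 + 2·x + 16·x^2 + 64·x^3 + 80·x^4 + 32·x^5)·Dx^2  (order 2).
h: a_k = 0, 12, 12, -64, -192, 2112/5, 3008, -6144/7, -43008, -171008/3, …
ICs: h(0) = 0, h′(0) = 12.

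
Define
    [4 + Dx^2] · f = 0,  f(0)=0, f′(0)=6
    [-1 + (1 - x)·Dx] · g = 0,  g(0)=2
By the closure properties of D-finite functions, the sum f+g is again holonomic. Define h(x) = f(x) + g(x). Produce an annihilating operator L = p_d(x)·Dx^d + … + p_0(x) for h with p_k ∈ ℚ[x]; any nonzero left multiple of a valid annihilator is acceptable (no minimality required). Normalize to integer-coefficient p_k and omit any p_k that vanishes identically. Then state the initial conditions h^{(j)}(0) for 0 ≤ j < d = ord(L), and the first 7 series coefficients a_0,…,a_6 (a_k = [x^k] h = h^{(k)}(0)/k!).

L = (-20 + 16·x - 8·x^2) + (12 - 28·x + 24·x^2 - 8·x^3)·Dx + (-5 + 4·x - 2·x^2)·Dx^2 + (3 - 7·x + 6·x^2 - 2·x^3)·Dx^3  (order 3).
h: a_k = 2, 8, 2, -2, 2, 14/5, 2, …
ICs: h(0) = 2, h′(0) = 8, h′′(0) = 4.

f: a_k = 0, 6, 0, -4, 0, 4/5, 0, …
g: a_k = 2, 2, 2, 2, 2, 2, 2, …
Sum ⇒ L₀ = lclm(L_f,L_g) in ℚ(x)⟨Dx⟩.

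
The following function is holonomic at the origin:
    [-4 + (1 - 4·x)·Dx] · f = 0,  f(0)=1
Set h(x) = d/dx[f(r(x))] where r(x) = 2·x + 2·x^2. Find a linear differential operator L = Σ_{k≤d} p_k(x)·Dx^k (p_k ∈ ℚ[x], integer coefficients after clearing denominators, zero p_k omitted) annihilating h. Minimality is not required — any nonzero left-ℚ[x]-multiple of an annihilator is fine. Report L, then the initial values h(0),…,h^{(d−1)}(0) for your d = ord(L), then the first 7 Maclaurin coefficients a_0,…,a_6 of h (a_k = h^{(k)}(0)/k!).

f: a_k = 1, 4, 16, 64, 256, 1024, 4096, …
f∘r: x↦r, Dx↦Dx/r' in L_f ⇒ L₀.
h₀' ⇒ L via d/dx closure of L₀.
L = (18 + 48·x + 48·x^2) + (-1 + 6·x + 24·x^2 + 16·x^3)·Dx  (order 1).
h: a_k = 8, 144, 1920, 22784, 253440, 2706432, 28098560, …
ICs: h(0) = 8.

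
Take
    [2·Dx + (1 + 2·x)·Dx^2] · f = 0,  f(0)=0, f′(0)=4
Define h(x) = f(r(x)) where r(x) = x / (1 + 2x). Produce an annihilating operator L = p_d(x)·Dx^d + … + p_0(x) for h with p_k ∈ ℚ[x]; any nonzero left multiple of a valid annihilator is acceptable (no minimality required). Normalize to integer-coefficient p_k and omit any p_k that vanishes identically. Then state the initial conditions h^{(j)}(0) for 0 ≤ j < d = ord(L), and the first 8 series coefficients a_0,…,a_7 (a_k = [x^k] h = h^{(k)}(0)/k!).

L = (6 + 16·x)·Dx + (1 + 6·x + 8·x^2)·Dx^2  (order 2).
h: a_k = 0, 4, -12, 112/3, -120, 1984/5, -1344, 32512/7, …
ICs: h(0) = 0, h′(0) = 4.

f: a_k = 0, 4, -4, 16/3, -8, 64/5, -64/3, 256/7, …
Substitute x→r, Dx→(1/r')Dx; clear ⇒ L₀.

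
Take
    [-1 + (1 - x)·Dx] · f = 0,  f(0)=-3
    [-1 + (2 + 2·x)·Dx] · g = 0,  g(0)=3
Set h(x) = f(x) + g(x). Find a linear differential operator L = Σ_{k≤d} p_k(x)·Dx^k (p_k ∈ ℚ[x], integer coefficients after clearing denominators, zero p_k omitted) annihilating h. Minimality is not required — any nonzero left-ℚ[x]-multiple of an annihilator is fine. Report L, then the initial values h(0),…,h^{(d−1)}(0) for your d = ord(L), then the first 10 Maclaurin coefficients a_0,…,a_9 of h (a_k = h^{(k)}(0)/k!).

f: a_k = -3, -3, -3, -3, -3, -3, -3, -3, -3, -3, …
g: a_k = 3, 3/2, -3/8, 3/16, -15/128, 21/256, -63/1024, 99/2048, -1287/32768, 2145/65536, …
f+g: L₀ = lclm(L_f,L_g), ord ≤ 1+1.
L = (-5 - 3·x) + (9 + 14·x + 9·x^2)·Dx + (-2 - 6·x + 2·x^2 + 6·x^3)·Dx^2  (order 2).
h: a_k = 0, -3/2, -27/8, -45/16, -399/128, -747/256, -3135/1024, -6045/2048, -99591/32768, -194463/65536, …
ICs: h(0) = 0, h′(0) = -3/2.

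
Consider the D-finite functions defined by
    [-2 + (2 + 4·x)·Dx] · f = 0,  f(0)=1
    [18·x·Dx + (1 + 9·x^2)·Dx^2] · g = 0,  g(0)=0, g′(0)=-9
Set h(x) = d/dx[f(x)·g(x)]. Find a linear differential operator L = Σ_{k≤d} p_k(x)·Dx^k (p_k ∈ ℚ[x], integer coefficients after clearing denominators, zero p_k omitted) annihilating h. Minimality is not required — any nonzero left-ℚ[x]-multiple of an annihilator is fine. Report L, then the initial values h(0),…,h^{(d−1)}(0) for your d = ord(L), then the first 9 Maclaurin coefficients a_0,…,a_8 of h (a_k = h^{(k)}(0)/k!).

f: a_k = 1, 1, -1/2, 1/2, -5/8, 7/8, -21/16, 33/16, -429/128, …
g: a_k = 0, -9, 0, 27, 0, -729/5, 0, 6561/7, 0, …
f·g: L₀ = L_f ⊗_s L_g, ord ≤ 1·2.
Derive L from L₀ (diff closure).
L = (5 + 60·x - 84·x^2 - 324·x^3 - 81·x^4) + (8 + 58·x + 18·x^2 - 618·x^3 - 1134·x^4 - 324·x^5)·Dx + (1 - 2·x - 14·x^2 - 54·x^3 - 219·x^4 - 324·x^5 - 108·x^6)·Dx^2  (order 2).
h: a_k = -9, -18, 189/2, 90, -6147/8, -16821/20, 562869/80, 486891/70, -55994733/896, …
ICs: h(0) = -9, h′(0) = -18.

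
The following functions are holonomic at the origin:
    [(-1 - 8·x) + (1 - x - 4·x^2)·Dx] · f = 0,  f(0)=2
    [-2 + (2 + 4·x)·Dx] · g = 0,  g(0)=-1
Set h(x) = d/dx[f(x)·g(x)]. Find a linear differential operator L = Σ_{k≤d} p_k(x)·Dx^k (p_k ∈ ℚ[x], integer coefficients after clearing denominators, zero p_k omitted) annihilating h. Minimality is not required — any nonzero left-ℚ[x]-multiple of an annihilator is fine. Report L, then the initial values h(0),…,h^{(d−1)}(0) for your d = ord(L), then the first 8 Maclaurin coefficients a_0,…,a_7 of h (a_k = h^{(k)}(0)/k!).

f: a_k = 2, 2, 10, 18, 58, 130, 362, 882, …
g: a_k = -1, -1, 1/2, -1/2, 5/8, -7/8, 21/16, -33/16, …
f·g: L₀ = L_f ⊗_s L_g, ord ≤ 1·1.
Derive L from L₀ (diff closure).
L = (11 + 84·x + 243·x^2 + 360·x^3 + 240·x^4) + (-2 - 11·x - 9·x^2 + 58·x^3 + 144·x^4 + 96·x^5)·Dx  (order 1).
h: a_k = -4, -22, -84, -283, -1845/2, -11157/4, -8449, -195827/8, …
ICs: h(0) = -4.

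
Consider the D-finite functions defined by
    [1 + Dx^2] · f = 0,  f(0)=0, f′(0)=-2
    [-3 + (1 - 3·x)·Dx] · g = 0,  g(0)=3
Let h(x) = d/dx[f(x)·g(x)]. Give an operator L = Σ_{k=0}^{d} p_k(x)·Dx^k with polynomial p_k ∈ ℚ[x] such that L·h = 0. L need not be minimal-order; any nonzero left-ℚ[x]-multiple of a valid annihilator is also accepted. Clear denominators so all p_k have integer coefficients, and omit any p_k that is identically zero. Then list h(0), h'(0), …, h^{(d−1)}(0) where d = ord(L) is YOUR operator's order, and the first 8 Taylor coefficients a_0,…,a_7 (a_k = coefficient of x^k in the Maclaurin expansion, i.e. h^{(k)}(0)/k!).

L = (-17 - 6·x + 9·x^2) + (-6 + 18·x)·Dx + (1 - 6·x + 9·x^2)·Dx^2  (order 2).
h: a_k = -6, -36, -159, -636, -9541/4, -85869/10, -3606497/120, -3606497/35, …
ICs: h(0) = -6, h′(0) = -36.

f: a_k = 0, -2, 0, 1/3, 0, -1/60, 0, 1/2520, …
g: a_k = 3, 9, 27, 81, 243, 729, 2187, 6561, …
L₀ := L_f ⊗_s L_g (sym. prod.), ord ≤ 2.
Differentiate: ansatz ord ≤ ord L₀ ⇒ L.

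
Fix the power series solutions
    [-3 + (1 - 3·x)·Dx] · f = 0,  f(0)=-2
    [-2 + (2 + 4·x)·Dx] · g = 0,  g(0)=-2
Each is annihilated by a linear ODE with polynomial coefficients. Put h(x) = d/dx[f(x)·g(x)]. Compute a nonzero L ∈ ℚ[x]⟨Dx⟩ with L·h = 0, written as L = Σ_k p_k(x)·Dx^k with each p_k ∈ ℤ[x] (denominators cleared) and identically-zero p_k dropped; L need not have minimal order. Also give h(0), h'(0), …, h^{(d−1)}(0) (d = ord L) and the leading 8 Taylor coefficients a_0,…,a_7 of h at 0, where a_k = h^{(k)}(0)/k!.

f: a_k = -2, -6, -18, -54, -162, -486, -1458, -4374, …
g: a_k = -2, -2, 1, -1, 5/4, -7/4, 21/8, -33/8, …
h₀=f·g: eliminate ⇒ L₀, order ≤ 1·1.
h₀' ⇒ L via d/dx closure of L₀.
L = (23 + 72·x + 27·x^2) + (-4 + x + 27·x^2 + 18·x^3)·Dx  (order 1).
h: a_k = 16, 92, 420, 1670, 6280, 45153/2, 158151/2, 1084035/4, …
ICs: h(0) = 16.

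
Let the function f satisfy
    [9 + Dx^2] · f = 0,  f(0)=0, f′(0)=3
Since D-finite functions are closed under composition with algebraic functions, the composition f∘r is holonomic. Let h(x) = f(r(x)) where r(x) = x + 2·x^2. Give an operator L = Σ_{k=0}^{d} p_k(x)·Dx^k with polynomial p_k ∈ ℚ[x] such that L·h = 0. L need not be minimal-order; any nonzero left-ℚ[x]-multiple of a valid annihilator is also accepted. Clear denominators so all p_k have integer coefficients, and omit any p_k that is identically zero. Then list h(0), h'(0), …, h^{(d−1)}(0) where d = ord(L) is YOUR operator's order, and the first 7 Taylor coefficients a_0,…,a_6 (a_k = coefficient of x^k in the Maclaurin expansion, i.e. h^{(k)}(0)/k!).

f: a_k = 0, 3, 0, -9/2, 0, 81/40, 0, …
L₀ from L_f via x↦r, Dx↦r'^{-1}Dx.
L = (9 + 108·x + 432·x^2 + 576·x^3) - 4·Dx + (1 + 4·x)·Dx^2  (order 2).
h: a_k = 0, 3, 6, -9/2, -27, -2079/40, -63/4, …
ICs: h(0) = 0, h′(0) = 3.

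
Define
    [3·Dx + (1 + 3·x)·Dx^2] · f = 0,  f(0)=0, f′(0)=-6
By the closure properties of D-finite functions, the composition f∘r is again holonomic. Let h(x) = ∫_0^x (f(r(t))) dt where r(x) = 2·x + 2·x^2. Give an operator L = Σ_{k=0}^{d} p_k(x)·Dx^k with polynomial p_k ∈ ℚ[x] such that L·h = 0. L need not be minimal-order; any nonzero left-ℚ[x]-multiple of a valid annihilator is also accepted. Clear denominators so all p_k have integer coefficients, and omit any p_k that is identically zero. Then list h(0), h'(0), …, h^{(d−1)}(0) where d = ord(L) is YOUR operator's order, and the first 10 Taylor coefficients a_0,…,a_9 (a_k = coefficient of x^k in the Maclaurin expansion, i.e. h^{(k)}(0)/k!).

L = (4 + 12·x + 12·x^2)·Dx^2 + (1 + 8·x + 18·x^2 + 12·x^3)·Dx^3  (order 3).
h: a_k = 0, 0, -6, 8, -18, 252/5, -792/5, 3744/7, -13284/7, 6984, …
ICs: h(0) = 0, h′(0) = 0, h′′(0) = -12.

f: a_k = 0, -6, 9, -18, 81/2, -486/5, 243, -4374/7, 6561/4, -4374, …
Change of var in L_f (x↦r) gives L₀.
h=∫h₀ ⇒ L = L₀·Dx.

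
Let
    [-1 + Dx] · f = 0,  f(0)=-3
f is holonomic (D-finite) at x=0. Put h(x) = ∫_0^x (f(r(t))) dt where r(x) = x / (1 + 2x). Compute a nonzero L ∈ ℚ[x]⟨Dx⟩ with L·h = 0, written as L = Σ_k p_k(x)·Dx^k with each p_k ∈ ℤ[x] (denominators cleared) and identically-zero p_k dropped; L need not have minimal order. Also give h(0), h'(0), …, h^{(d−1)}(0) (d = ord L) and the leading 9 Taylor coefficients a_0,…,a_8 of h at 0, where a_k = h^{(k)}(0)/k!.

L = -Dx + (1 + 4·x + 4·x^2)·Dx^2  (order 2).
h: a_k = 0, -3, -3/2, 3/2, -13/8, 71/40, -147/80, 2699/1680, -9157/13440, …
ICs: h(0) = 0, h′(0) = -3.

f: a_k = -3, -3, -3/2, -1/2, -1/8, -1/40, -1/240, -1/1680, -1/13440, …
h₀=f(r): pull back L_f along r ⇒ L₀.
h=∫₀ˣh₀: take L = L₀·Dx.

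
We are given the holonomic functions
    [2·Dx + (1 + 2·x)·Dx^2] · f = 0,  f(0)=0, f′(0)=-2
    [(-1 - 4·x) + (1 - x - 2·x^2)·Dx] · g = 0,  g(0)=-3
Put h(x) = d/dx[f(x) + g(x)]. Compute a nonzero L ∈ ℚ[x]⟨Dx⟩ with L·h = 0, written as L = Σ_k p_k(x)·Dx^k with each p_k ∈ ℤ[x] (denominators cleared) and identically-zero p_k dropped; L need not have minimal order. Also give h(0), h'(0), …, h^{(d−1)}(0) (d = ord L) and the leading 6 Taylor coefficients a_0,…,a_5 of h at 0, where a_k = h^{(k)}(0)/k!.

f: a_k = 0, -2, 2, -8/3, 4, -32/5, …
g: a_k = -3, -3, -9, -15, -33, -63, …
L₀ := lclm(L_f,L_g); ord L₀ ≤ 2+1.
Differentiate: ansatz ord ≤ ord L₀ ⇒ L.
L = (-54 - 228·x - 432·x^2 - 288·x^3 - 192·x^4) + (-11 - 124·x - 464·x^2 - 704·x^3 - 592·x^4 - 320·x^5)·Dx + (4 + 19·x + 17·x^2 - 42·x^3 - 116·x^4 - 136·x^5 - 64·x^6)·Dx^2  (order 2).
h: a_k = -5, -14, -53, -116, -347, -710, …
ICs: h(0) = -5, h′(0) = -14.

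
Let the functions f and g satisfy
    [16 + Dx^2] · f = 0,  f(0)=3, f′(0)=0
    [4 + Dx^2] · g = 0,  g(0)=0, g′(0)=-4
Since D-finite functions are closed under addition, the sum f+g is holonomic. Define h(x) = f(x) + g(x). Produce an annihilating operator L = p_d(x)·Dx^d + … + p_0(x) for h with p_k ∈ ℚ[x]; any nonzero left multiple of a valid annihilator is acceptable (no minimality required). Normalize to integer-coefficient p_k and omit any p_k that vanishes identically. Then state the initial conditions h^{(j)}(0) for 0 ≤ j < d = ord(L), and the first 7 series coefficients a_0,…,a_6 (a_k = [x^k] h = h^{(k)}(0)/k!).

L = 64 + 20·Dx^2 + Dx^4  (order 4).
h: a_k = 3, -4, -24, 8/3, 32, -8/15, -256/15, …
ICs: h(0) = 3, h′(0) = -4, h′′(0) = -48, h′′′(0) = 16.

f: a_k = 3, 0, -24, 0, 32, 0, -256/15, …
g: a_k = 0, -4, 0, 8/3, 0, -8/15, 0, …
f+g: L₀ = lclm(L_f,L_g), ord ≤ 2+2.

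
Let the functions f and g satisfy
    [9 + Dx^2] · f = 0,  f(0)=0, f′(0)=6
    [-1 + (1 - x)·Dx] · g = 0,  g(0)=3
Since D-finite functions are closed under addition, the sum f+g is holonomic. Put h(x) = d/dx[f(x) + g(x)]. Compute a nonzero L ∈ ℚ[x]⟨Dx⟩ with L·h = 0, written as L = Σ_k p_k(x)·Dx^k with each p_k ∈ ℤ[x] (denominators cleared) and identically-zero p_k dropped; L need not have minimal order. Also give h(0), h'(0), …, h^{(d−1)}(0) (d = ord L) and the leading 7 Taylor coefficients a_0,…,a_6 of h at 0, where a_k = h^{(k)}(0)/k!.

L = (126 - 108·x + 54·x^2) + (-45 + 99·x - 81·x^2 + 27·x^3)·Dx + (14 - 12·x + 6·x^2)·Dx^2 + (-5 + 11·x - 9·x^2 + 3·x^3)·Dx^3  (order 3).
h: a_k = 9, 6, -18, 12, 141/4, 18, 597/40, …
ICs: h(0) = 9, h′(0) = 6, h′′(0) = -36.

f: a_k = 0, 6, 0, -9, 0, 81/20, 0, …
g: a_k = 3, 3, 3, 3, 3, 3, 3, …
h₀=f+g: left-lcm gives L₀, ord ≤ 3.
Differentiate: ansatz ord ≤ ord L₀ ⇒ L.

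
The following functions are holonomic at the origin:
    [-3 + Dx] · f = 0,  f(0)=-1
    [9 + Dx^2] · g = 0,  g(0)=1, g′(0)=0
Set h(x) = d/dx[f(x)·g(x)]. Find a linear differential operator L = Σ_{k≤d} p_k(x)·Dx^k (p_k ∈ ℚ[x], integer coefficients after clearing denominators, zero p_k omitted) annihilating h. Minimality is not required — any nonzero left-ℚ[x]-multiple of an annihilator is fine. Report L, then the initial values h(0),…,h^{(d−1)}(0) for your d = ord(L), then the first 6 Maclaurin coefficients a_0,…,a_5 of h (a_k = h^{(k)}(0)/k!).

f: a_k = -1, -3, -9/2, -9/2, -27/8, -81/40, …
g: a_k = 1, 0, -9/2, 0, 27/8, 0, …
h₀=f·g: eliminate ⇒ L₀, order ≤ 1·2.
h=h₀': d/dx-closure on L₀ ⇒ L.
L = 18 - 6·Dx + Dx^2  (order 2).
h: a_k = -3, 0, 27, 54, 81/2, 0, …
ICs: h(0) = -3, h′(0) = 0.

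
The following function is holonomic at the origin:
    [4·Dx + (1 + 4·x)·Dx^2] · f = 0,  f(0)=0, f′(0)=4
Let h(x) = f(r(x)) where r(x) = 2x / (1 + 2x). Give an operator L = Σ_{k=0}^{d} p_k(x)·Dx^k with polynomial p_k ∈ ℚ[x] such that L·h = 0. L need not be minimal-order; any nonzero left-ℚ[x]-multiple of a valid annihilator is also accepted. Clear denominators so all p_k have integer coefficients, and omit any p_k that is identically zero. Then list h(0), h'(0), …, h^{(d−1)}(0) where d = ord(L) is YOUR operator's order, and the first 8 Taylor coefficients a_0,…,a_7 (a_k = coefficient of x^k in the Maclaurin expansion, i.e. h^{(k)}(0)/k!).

f: a_k = 0, 4, -8, 64/3, -64, 1024/5, -2048/3, 16384/7, …
Substitute x→r, Dx→(1/r')Dx; clear ⇒ L₀.
L = (12 + 40·x)·Dx + (1 + 12·x + 20·x^2)·Dx^2  (order 2).
h: a_k = 0, 8, -48, 992/3, -2496, 99968/5, -166656, 9999872/7, …
ICs: h(0) = 0, h′(0) = 8.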